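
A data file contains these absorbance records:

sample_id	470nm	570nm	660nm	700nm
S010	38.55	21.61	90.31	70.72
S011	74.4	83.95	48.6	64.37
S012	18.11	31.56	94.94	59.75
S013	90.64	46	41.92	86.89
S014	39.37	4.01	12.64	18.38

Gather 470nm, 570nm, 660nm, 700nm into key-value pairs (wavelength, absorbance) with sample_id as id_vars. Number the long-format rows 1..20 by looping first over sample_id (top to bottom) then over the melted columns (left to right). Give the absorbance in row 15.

41.92

20 rows total (5 × 4). Row 15: index ⌊(15-1)/4⌋ = 3 into sample_id → S013; (15-1) mod 4 = 2 into the melted columns → 660nm.
So row 15 is (S013, 660nm, 41.92); absorbance = 41.92.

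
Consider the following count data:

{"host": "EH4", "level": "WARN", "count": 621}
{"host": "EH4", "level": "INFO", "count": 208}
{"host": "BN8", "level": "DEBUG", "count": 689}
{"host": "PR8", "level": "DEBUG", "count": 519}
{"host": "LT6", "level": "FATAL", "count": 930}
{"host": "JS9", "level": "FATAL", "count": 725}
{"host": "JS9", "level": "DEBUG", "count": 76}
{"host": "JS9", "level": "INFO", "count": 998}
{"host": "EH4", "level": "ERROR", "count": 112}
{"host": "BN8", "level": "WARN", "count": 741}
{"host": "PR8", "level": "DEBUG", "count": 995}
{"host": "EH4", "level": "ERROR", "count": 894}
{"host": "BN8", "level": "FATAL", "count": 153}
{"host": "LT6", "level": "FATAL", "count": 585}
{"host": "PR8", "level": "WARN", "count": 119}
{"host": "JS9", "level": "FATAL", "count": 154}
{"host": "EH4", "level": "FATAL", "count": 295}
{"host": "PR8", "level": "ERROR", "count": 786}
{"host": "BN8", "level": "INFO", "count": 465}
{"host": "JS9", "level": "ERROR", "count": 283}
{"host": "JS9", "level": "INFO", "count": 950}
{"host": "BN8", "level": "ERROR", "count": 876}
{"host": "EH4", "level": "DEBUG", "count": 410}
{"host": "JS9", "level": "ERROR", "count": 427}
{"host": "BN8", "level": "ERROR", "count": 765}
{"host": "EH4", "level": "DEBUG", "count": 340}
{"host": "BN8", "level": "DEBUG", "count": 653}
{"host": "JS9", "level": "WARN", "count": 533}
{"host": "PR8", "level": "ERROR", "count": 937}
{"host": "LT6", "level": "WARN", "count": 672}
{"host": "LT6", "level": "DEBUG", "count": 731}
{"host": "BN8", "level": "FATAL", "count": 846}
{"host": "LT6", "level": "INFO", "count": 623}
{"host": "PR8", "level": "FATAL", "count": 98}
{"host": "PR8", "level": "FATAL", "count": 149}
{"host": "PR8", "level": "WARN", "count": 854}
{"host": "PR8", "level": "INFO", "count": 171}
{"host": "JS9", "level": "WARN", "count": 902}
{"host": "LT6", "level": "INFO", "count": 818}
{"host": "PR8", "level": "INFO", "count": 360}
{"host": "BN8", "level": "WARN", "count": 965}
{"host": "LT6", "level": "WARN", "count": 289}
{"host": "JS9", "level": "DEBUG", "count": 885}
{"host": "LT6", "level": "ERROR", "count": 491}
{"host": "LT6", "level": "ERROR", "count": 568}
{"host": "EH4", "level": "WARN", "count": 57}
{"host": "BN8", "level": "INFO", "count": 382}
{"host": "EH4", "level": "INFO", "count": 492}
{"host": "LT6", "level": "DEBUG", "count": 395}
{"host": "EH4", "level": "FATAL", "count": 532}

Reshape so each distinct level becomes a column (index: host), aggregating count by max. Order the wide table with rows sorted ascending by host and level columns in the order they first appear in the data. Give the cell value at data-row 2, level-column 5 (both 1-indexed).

894

With rows sorted ascending by host, row 2 is host=EH4. level columns in first-appearance order: WARN, INFO, DEBUG, FATAL, ERROR; column 5 is ERROR.
Long rows with host=EH4, level=ERROR: max(112, 894) = 894.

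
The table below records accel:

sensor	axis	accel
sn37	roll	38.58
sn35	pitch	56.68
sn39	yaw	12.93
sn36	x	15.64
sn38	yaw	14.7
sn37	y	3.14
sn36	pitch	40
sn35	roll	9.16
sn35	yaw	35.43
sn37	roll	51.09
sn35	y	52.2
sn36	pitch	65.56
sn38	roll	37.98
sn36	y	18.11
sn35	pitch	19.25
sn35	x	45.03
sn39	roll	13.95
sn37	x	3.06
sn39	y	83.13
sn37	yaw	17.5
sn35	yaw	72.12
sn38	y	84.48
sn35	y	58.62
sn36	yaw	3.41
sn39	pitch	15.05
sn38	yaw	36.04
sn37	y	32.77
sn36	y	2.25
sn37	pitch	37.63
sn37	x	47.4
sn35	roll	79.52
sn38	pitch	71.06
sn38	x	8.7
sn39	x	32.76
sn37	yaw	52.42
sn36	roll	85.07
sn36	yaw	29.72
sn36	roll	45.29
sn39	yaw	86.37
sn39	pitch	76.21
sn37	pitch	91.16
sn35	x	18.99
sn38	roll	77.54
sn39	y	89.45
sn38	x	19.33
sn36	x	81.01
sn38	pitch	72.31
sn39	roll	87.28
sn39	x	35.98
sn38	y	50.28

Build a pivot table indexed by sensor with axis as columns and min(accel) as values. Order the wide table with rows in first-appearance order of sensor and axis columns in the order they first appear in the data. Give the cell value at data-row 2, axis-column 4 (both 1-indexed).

With rows in first-appearance order of sensor, row 2 is sensor=sn35. axis columns in first-appearance order: roll, pitch, yaw, x, y; column 4 is x.
Long rows with sensor=sn35, axis=x: min(45.03, 18.99) = 18.99.

18.99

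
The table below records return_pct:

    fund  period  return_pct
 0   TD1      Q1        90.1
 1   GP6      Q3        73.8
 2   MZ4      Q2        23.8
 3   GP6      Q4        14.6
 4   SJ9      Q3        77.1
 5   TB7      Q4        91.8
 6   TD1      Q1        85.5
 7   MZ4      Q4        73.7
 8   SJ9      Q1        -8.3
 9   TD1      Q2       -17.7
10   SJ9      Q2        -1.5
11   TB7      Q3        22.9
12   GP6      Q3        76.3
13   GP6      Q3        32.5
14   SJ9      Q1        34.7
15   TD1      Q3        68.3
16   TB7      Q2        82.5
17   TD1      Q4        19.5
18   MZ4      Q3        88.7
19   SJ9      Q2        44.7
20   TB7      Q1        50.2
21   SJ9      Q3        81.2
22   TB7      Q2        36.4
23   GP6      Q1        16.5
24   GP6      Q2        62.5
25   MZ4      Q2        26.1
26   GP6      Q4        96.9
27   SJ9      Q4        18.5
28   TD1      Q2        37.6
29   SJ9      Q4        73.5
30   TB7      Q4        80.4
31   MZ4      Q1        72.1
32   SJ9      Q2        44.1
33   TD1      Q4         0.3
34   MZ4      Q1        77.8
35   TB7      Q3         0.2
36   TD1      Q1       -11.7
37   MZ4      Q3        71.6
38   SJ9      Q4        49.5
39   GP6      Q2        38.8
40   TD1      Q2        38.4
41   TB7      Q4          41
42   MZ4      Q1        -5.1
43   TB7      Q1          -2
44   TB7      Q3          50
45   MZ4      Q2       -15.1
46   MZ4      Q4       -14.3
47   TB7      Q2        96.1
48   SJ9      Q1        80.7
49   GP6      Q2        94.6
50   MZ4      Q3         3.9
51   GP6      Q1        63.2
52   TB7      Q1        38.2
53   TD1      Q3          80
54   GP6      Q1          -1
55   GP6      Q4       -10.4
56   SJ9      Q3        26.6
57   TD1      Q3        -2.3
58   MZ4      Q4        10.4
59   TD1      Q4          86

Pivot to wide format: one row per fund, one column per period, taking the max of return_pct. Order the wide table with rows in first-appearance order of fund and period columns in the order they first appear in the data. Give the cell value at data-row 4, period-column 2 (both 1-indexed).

81.2

With rows in first-appearance order of fund, row 4 is fund=SJ9. period columns in first-appearance order: Q1, Q3, Q2, Q4; column 2 is Q3.
Long rows with fund=SJ9, period=Q3: max(77.1, 81.2, 26.6) = 81.2.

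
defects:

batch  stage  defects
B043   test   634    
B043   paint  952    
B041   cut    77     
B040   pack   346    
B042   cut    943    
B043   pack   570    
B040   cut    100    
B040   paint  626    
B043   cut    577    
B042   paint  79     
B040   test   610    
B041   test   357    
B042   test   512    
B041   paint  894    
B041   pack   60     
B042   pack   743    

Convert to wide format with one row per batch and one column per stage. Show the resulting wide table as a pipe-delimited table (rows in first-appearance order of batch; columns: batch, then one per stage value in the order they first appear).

Columns: batch plus the 4 distinct stage values (test, paint, cut, pack).
For example, row B043 column test takes defects=634 from the long row (B043, test).

| batch | test | paint | cut | pack |
| B043 | 634 | 952 | 577 | 570 |
| B041 | 357 | 894 | 77 | 60 |
| B040 | 610 | 626 | 100 | 346 |
| B042 | 512 | 79 | 943 | 743 |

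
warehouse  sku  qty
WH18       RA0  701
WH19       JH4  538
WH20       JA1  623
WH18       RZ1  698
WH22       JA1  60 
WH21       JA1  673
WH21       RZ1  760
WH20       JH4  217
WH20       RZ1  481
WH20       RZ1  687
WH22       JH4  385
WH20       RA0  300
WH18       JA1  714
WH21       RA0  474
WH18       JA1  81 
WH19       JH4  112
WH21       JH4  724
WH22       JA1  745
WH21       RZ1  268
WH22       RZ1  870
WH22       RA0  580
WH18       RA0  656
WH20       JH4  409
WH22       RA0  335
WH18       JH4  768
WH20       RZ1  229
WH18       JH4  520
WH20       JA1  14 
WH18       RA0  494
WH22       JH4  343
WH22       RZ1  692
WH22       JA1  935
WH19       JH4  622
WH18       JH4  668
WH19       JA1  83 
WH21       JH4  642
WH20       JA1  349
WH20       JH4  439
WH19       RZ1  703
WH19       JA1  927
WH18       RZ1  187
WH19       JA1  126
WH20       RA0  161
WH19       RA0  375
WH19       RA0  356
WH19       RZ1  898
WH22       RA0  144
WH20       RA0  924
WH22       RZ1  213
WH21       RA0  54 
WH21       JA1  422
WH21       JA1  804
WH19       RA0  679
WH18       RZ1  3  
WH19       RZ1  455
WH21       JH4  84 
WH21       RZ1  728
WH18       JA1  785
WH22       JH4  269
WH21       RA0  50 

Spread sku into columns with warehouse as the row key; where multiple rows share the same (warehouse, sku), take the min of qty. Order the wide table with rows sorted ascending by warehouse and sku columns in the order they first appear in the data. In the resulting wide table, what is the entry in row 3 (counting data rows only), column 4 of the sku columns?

229

With rows sorted ascending by warehouse, row 3 is warehouse=WH20. sku columns in first-appearance order: RA0, JH4, JA1, RZ1; column 4 is RZ1.
Long rows with warehouse=WH20, sku=RZ1: min(481, 687, 229) = 229.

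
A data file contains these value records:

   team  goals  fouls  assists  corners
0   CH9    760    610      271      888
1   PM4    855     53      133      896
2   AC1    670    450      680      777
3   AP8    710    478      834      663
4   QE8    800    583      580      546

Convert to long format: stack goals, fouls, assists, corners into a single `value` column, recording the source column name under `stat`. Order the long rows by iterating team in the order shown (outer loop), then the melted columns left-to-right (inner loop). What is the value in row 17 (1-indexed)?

20 rows total (5 × 4). Row 17: index ⌊(17-1)/4⌋ = 4 into team → QE8; (17-1) mod 4 = 0 into the melted columns → goals.
So row 17 is (QE8, goals, 800); value = 800.

800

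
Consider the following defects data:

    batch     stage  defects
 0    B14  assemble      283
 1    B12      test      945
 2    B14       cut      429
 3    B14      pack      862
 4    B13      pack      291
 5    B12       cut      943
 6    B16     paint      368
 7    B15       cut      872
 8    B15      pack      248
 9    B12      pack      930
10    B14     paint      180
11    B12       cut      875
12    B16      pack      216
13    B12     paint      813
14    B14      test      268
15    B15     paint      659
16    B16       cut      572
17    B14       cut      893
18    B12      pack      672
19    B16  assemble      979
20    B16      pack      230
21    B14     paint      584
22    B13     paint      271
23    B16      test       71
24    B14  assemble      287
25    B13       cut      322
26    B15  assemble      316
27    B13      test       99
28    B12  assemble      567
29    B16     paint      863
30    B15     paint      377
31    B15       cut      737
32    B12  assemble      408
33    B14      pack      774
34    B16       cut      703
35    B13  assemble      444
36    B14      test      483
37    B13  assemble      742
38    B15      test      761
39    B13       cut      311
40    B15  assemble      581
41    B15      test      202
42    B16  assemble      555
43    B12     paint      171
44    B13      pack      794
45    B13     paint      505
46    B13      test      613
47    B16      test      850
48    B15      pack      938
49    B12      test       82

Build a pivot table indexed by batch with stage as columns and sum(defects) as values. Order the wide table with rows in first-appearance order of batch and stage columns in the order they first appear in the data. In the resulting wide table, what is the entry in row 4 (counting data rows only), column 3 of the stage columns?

1275

With rows in first-appearance order of batch, row 4 is batch=B16. stage columns in first-appearance order: assemble, test, cut, pack, paint; column 3 is cut.
Long rows with batch=B16, stage=cut: 572 + 703 = 1275.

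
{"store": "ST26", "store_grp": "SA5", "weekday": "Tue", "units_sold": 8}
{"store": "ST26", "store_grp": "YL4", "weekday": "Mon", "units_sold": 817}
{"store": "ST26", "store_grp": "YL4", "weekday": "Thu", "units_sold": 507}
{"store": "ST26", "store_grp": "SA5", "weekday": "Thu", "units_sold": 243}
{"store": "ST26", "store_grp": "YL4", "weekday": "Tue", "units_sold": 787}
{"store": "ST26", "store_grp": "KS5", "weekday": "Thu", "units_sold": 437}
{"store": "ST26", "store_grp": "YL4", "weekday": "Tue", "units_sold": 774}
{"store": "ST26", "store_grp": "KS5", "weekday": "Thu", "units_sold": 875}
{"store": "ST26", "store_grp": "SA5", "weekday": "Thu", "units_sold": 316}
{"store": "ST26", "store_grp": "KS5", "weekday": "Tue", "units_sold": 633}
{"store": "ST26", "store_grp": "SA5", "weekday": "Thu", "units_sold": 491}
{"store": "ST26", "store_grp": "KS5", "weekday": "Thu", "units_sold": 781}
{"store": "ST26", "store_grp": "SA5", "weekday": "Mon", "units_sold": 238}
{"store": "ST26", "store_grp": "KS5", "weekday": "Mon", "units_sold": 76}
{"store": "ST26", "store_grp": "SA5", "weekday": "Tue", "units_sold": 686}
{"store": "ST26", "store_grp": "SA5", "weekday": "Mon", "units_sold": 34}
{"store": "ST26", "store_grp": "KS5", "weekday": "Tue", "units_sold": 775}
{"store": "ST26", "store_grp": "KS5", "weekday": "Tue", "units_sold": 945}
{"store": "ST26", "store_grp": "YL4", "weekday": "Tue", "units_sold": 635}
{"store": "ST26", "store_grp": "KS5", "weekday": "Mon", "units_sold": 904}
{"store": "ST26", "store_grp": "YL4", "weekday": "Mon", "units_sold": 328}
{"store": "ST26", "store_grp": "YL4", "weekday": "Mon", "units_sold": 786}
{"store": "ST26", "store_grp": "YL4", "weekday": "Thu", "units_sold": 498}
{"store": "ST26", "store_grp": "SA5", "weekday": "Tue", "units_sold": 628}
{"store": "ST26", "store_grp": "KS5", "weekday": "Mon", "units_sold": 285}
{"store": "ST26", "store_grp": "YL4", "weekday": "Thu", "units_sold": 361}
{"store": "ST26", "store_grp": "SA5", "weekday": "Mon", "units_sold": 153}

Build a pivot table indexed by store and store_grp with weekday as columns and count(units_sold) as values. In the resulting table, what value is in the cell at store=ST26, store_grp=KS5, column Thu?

3

Rows with store=ST26, store_grp=KS5 and weekday=Thu: units_sold values are 437, 875, 781.
3 rows match — count = 3.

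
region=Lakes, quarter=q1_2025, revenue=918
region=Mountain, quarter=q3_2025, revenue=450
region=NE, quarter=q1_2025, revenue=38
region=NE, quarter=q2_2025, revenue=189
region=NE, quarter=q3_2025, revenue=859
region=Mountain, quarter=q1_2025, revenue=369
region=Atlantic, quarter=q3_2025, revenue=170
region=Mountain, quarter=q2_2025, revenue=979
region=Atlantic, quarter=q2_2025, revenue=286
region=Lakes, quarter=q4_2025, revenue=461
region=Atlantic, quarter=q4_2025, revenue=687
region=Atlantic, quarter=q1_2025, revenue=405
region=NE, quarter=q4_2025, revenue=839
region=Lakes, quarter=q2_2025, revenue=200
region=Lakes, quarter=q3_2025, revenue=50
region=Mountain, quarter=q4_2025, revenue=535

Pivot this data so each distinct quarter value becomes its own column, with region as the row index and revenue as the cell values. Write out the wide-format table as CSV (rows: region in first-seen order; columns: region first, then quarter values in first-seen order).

region,q1_2025,q3_2025,q2_2025,q4_2025
Lakes,918,50,200,461
Mountain,369,450,979,535
NE,38,859,189,839
Atlantic,405,170,286,687

Columns: region plus the 4 distinct quarter values (q1_2025, q3_2025, q2_2025, q4_2025).
For example, row Lakes column q1_2025 takes revenue=918 from the long row (Lakes, q1_2025).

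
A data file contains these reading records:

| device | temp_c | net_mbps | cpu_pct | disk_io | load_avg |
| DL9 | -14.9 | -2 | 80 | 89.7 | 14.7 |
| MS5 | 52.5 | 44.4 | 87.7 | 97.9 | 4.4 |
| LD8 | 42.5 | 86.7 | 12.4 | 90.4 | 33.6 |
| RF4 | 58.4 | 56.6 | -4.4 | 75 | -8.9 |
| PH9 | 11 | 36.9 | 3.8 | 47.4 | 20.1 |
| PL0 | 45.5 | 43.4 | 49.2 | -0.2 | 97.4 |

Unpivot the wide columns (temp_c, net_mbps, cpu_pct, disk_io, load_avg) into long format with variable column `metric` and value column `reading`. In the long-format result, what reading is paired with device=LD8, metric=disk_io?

Unpivoting turns each (device, wide-column) pair into one long row.
The wide cell at row LD8, column disk_io holds 90.4, so the long row (LD8, disk_io) has reading=90.4.

90.4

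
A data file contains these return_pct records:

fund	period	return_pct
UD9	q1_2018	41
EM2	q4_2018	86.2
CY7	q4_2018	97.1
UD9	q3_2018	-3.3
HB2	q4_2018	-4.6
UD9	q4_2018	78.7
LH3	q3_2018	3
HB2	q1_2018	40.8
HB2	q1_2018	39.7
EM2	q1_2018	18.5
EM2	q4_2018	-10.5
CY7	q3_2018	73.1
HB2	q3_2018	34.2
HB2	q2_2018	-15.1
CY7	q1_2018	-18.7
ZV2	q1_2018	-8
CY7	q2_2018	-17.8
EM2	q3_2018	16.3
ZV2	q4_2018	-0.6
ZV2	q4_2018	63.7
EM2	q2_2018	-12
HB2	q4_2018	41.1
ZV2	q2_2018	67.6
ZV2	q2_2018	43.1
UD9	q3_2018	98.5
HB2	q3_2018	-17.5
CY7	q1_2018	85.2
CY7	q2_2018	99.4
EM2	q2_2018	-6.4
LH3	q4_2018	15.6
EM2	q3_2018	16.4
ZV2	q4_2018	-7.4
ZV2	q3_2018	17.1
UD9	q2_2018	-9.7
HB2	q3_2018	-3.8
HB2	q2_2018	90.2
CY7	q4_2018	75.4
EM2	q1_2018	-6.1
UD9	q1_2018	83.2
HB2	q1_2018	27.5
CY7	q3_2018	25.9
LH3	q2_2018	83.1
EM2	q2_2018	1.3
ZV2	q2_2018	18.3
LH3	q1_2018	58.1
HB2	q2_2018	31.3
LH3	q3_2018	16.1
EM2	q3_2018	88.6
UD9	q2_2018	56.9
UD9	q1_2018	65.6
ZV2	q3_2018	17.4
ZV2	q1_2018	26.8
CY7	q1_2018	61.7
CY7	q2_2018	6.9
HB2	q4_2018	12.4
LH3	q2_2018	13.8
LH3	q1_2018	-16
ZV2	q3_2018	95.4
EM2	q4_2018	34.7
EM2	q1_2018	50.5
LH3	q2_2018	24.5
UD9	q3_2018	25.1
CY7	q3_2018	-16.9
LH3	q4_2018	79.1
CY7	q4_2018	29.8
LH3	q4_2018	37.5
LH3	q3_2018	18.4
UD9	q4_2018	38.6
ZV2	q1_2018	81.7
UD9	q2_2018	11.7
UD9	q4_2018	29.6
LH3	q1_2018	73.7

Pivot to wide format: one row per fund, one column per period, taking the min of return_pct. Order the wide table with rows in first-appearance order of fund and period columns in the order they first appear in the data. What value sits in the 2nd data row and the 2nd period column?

-10.5

With rows in first-appearance order of fund, row 2 is fund=EM2. period columns in first-appearance order: q1_2018, q4_2018, q3_2018, q2_2018; column 2 is q4_2018.
Long rows with fund=EM2, period=q4_2018: min(86.2, -10.5, 34.7) = -10.5.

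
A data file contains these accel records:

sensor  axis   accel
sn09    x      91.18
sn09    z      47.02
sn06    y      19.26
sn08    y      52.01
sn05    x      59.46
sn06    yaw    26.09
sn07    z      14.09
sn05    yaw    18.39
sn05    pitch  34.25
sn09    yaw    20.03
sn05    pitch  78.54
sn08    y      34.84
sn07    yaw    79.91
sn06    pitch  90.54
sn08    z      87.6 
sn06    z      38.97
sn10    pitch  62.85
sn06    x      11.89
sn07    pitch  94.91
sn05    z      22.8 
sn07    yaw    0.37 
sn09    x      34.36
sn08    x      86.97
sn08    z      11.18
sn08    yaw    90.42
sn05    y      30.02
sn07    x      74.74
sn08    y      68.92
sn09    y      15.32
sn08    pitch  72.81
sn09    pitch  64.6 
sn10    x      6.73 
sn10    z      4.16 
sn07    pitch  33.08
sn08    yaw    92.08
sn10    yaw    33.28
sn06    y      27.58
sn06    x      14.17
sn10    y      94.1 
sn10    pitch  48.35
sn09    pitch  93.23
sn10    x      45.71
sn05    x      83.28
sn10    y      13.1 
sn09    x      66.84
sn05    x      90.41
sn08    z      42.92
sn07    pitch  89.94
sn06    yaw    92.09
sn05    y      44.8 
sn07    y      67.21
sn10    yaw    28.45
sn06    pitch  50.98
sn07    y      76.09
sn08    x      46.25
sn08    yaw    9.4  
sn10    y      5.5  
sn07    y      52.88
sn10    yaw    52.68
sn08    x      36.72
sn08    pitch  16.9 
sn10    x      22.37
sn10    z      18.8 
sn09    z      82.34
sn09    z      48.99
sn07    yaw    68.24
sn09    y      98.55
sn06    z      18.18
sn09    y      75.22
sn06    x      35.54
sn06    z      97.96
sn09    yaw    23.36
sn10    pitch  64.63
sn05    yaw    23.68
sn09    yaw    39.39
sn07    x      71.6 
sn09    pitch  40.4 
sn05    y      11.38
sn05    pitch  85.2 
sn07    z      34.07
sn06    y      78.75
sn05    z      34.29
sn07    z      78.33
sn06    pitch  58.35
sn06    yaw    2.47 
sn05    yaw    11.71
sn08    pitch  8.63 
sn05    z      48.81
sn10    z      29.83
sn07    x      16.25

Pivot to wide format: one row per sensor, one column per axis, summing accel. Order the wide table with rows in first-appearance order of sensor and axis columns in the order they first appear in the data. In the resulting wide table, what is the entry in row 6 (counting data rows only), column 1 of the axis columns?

74.81

With rows in first-appearance order of sensor, row 6 is sensor=sn10. axis columns in first-appearance order: x, z, y, yaw, pitch; column 1 is x.
Long rows with sensor=sn10, axis=x: 6.73 + 45.71 + 22.37 = 74.81.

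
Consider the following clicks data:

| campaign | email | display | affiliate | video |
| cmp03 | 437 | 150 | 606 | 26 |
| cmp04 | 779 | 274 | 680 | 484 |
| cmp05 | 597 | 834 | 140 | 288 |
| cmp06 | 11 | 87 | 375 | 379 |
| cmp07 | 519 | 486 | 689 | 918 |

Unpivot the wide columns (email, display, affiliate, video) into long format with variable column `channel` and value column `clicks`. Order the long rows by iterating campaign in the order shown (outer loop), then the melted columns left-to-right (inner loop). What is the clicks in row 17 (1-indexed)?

20 rows total (5 × 4). Row 17: index ⌊(17-1)/4⌋ = 4 into campaign → cmp07; (17-1) mod 4 = 0 into the melted columns → email.
So row 17 is (cmp07, email, 519); clicks = 519.

519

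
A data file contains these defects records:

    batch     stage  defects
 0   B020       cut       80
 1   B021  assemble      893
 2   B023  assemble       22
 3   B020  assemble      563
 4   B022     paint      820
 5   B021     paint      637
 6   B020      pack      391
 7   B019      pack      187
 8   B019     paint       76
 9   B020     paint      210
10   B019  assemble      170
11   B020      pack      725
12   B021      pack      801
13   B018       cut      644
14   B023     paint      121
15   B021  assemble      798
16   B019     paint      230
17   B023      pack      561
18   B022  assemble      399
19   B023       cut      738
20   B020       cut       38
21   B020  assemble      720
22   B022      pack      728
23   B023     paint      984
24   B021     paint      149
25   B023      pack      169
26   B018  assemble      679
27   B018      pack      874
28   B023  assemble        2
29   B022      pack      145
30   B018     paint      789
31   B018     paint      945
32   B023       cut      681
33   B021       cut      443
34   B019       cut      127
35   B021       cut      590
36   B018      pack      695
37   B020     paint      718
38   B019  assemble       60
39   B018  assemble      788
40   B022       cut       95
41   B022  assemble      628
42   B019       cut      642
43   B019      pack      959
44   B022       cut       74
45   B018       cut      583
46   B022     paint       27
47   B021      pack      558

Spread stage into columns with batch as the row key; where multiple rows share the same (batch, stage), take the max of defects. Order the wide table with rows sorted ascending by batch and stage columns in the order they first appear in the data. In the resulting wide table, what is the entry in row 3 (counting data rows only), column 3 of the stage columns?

With rows sorted ascending by batch, row 3 is batch=B020. stage columns in first-appearance order: cut, assemble, paint, pack; column 3 is paint.
Long rows with batch=B020, stage=paint: max(210, 718) = 718.

718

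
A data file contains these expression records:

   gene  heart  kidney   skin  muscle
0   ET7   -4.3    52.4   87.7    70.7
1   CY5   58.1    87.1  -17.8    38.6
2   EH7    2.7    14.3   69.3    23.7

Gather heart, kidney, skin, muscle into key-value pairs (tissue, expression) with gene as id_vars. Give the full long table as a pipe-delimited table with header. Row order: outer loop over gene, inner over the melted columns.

| gene | tissue | expression |
| ET7 | heart | -4.3 |
| ET7 | kidney | 52.4 |
| ET7 | skin | 87.7 |
| ET7 | muscle | 70.7 |
| CY5 | heart | 58.1 |
| CY5 | kidney | 87.1 |
| CY5 | skin | -17.8 |
| CY5 | muscle | 38.6 |
| EH7 | heart | 2.7 |
| EH7 | kidney | 14.3 |
| EH7 | skin | 69.3 |
| EH7 | muscle | 23.7 |

Each (gene, column) pair becomes one row: 3 × 4 = 12 rows.
For example, (ET7, heart) → expression=-4.3.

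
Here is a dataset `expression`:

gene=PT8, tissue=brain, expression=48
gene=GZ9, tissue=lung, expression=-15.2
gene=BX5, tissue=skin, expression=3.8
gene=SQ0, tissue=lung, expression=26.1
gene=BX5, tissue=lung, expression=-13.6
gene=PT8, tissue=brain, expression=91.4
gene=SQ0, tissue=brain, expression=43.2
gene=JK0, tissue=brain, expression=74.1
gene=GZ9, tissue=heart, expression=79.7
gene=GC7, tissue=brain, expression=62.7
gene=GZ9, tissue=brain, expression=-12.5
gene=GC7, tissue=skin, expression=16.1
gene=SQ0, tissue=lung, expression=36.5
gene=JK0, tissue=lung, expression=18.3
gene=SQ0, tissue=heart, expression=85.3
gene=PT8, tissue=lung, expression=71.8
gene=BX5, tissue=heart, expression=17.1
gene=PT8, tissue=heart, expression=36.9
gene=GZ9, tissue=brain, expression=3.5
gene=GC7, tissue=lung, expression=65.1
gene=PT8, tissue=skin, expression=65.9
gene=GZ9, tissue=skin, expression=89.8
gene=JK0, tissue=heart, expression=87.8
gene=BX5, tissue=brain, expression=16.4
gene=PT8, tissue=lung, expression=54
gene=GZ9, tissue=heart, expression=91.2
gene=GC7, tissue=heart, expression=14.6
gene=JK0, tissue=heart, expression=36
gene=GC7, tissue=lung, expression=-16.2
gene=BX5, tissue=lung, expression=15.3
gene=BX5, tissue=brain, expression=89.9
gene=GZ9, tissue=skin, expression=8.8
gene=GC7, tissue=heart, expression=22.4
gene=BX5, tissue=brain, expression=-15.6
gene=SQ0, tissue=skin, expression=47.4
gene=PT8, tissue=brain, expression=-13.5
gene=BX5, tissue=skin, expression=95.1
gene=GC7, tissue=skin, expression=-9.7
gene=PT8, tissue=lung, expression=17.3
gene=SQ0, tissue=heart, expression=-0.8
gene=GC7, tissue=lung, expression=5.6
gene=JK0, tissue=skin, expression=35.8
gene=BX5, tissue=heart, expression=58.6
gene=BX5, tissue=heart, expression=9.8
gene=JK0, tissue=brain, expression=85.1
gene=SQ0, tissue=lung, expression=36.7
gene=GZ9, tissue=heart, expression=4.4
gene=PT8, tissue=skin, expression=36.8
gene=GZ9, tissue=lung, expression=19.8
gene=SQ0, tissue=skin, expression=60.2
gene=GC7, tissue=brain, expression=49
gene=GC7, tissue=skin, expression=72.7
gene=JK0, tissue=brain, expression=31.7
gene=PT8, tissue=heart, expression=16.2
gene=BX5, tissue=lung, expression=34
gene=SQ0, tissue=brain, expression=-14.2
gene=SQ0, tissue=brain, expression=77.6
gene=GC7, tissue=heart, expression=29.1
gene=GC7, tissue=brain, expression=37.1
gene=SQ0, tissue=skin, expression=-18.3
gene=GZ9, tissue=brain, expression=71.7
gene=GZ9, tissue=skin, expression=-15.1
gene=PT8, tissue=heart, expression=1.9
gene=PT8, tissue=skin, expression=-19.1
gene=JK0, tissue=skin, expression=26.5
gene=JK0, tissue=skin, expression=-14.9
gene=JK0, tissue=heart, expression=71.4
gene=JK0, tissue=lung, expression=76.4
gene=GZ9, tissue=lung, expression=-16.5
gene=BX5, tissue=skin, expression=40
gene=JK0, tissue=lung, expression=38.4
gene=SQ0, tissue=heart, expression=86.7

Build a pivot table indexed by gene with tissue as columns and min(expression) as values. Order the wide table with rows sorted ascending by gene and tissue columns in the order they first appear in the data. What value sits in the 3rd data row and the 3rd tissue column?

-15.1

With rows sorted ascending by gene, row 3 is gene=GZ9. tissue columns in first-appearance order: brain, lung, skin, heart; column 3 is skin.
Long rows with gene=GZ9, tissue=skin: min(89.8, 8.8, -15.1) = -15.1.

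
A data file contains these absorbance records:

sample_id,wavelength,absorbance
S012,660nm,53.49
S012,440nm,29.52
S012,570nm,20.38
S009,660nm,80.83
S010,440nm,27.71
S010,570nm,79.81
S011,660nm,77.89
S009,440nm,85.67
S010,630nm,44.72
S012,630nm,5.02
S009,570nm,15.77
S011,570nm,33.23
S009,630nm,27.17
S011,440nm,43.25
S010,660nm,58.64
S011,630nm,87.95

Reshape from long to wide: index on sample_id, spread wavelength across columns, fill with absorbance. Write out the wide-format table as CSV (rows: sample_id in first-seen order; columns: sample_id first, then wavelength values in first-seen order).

Columns: sample_id plus the 4 distinct wavelength values (660nm, 440nm, 570nm, 630nm).
For example, row S012 column 660nm takes absorbance=53.49 from the long row (S012, 660nm).

sample_id,660nm,440nm,570nm,630nm
S012,53.49,29.52,20.38,5.02
S009,80.83,85.67,15.77,27.17
S010,58.64,27.71,79.81,44.72
S011,77.89,43.25,33.23,87.95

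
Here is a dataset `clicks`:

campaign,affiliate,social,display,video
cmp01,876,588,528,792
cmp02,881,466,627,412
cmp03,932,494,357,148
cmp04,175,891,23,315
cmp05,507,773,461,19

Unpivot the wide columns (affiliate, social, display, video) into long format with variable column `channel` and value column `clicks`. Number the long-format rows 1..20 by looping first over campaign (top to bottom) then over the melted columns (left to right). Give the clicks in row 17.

20 rows total (5 × 4). Row 17: index ⌊(17-1)/4⌋ = 4 into campaign → cmp05; (17-1) mod 4 = 0 into the melted columns → affiliate.
So row 17 is (cmp05, affiliate, 507); clicks = 507.

507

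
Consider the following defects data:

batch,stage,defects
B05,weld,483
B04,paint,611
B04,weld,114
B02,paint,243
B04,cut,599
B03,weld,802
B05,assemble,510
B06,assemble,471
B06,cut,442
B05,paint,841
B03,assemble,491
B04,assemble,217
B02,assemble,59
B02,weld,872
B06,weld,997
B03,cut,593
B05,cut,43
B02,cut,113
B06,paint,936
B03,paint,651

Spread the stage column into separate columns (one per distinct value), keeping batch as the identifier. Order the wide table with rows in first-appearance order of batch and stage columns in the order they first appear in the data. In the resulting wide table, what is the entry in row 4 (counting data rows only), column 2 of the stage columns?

651

With rows in first-appearance order of batch, row 4 is batch=B03. stage columns in first-appearance order: weld, paint, cut, assemble; column 2 is paint.
Long rows with batch=B03, stage=paint: defects = 651.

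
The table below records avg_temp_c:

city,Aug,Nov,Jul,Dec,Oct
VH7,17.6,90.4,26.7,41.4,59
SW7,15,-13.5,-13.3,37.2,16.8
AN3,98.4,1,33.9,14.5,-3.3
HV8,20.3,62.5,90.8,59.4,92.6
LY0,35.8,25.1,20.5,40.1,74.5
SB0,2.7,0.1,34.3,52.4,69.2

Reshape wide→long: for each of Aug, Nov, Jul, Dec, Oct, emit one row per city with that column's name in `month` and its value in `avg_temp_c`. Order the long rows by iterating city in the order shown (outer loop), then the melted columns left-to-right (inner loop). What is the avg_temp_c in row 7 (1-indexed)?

30 rows total (6 × 5). Row 7: index ⌊(7-1)/5⌋ = 1 into city → SW7; (7-1) mod 5 = 1 into the melted columns → Nov.
So row 7 is (SW7, Nov, -13.5); avg_temp_c = -13.5.

-13.5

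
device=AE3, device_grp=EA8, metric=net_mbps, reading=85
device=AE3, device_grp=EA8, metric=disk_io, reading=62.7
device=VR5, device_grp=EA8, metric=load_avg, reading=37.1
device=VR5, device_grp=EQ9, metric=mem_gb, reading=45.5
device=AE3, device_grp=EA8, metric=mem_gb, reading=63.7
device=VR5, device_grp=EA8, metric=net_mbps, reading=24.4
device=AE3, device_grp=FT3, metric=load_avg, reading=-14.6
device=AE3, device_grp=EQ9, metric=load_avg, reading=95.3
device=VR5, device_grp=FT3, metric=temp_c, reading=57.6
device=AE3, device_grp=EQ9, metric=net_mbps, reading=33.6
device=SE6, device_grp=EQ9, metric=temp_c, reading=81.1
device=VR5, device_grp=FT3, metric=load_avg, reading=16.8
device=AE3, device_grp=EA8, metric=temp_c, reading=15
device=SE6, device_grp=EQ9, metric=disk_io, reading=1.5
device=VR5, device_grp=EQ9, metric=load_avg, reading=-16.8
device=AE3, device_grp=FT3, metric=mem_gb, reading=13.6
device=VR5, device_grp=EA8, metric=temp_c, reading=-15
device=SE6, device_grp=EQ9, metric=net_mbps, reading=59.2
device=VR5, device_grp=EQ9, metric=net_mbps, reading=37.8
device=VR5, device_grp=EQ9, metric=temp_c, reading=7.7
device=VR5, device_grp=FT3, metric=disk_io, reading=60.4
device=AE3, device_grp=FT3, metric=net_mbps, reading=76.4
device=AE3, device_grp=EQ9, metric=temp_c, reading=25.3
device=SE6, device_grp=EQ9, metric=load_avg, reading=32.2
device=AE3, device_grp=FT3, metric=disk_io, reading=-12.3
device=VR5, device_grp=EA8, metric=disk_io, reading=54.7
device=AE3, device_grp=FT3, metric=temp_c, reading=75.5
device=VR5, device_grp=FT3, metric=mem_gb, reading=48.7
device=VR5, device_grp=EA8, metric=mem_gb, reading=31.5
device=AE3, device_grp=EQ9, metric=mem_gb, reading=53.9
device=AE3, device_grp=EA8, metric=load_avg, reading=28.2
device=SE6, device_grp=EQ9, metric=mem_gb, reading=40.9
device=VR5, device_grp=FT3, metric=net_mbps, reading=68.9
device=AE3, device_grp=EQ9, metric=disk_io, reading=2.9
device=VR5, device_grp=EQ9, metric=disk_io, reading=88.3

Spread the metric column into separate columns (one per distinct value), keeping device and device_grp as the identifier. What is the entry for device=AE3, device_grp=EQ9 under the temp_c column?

Wide layout: rows indexed by device and device_grp, columns are the 5 distinct metric values (net_mbps, disk_io, load_avg, mem_gb, temp_c).
Cell (device=AE3, device_grp=EQ9, metric=temp_c) draws from the long row where device=AE3, device_grp=EQ9 and metric=temp_c, which has reading=25.3.

25.3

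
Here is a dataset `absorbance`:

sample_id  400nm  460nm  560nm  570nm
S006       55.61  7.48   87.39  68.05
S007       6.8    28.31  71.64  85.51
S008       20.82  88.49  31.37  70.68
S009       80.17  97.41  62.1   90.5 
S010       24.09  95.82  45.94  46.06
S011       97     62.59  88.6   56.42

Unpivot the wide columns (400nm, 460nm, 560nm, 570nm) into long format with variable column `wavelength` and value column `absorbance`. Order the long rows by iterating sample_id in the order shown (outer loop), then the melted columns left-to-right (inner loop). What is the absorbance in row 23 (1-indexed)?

88.6

24 rows total (6 × 4). Row 23: index ⌊(23-1)/4⌋ = 5 into sample_id → S011; (23-1) mod 4 = 2 into the melted columns → 560nm.
So row 23 is (S011, 560nm, 88.6); absorbance = 88.6.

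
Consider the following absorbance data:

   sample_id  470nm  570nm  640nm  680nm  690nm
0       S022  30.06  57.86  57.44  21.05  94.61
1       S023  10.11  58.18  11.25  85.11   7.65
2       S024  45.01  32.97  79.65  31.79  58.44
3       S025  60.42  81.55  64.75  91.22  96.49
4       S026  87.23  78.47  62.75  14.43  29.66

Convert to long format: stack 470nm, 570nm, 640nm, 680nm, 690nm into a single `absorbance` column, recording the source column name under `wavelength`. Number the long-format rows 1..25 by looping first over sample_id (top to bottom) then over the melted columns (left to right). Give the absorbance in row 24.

14.43

25 rows total (5 × 5). Row 24: index ⌊(24-1)/5⌋ = 4 into sample_id → S026; (24-1) mod 5 = 3 into the melted columns → 680nm.
So row 24 is (S026, 680nm, 14.43); absorbance = 14.43.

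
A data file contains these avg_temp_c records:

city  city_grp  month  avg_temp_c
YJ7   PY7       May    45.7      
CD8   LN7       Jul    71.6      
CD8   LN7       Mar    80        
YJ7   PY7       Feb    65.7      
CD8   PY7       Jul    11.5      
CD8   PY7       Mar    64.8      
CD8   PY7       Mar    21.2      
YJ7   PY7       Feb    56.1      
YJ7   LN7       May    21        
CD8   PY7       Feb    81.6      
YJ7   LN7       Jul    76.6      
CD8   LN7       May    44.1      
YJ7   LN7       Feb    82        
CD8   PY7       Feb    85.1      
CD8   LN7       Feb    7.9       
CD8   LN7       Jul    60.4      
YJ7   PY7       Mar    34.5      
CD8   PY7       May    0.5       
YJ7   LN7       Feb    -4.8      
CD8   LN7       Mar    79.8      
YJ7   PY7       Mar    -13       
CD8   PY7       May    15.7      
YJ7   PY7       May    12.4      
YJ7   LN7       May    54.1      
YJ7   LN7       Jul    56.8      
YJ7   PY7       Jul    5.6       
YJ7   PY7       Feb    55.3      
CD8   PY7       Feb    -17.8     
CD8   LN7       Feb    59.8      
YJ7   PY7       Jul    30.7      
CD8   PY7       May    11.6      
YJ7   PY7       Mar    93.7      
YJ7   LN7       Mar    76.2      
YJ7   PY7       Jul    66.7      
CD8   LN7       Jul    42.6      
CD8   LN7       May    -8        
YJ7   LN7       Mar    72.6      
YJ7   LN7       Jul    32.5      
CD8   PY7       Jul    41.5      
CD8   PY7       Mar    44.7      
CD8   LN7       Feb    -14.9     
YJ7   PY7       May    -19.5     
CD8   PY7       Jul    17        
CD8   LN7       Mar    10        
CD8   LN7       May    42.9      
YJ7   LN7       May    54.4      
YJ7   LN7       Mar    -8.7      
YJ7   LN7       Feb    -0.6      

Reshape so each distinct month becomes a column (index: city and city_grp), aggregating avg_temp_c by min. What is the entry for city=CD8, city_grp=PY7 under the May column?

0.5

Rows with city=CD8, city_grp=PY7 and month=May: avg_temp_c values are 0.5, 15.7, 11.6.
min(0.5, 15.7, 11.6) = 0.5.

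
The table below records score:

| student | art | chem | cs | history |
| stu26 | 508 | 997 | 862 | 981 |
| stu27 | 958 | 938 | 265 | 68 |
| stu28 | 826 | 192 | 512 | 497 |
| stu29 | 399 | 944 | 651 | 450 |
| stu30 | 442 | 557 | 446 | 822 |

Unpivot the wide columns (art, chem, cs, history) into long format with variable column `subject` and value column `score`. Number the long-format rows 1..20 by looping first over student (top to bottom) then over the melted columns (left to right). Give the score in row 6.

20 rows total (5 × 4). Row 6: index ⌊(6-1)/4⌋ = 1 into student → stu27; (6-1) mod 4 = 1 into the melted columns → chem.
So row 6 is (stu27, chem, 938); score = 938.

938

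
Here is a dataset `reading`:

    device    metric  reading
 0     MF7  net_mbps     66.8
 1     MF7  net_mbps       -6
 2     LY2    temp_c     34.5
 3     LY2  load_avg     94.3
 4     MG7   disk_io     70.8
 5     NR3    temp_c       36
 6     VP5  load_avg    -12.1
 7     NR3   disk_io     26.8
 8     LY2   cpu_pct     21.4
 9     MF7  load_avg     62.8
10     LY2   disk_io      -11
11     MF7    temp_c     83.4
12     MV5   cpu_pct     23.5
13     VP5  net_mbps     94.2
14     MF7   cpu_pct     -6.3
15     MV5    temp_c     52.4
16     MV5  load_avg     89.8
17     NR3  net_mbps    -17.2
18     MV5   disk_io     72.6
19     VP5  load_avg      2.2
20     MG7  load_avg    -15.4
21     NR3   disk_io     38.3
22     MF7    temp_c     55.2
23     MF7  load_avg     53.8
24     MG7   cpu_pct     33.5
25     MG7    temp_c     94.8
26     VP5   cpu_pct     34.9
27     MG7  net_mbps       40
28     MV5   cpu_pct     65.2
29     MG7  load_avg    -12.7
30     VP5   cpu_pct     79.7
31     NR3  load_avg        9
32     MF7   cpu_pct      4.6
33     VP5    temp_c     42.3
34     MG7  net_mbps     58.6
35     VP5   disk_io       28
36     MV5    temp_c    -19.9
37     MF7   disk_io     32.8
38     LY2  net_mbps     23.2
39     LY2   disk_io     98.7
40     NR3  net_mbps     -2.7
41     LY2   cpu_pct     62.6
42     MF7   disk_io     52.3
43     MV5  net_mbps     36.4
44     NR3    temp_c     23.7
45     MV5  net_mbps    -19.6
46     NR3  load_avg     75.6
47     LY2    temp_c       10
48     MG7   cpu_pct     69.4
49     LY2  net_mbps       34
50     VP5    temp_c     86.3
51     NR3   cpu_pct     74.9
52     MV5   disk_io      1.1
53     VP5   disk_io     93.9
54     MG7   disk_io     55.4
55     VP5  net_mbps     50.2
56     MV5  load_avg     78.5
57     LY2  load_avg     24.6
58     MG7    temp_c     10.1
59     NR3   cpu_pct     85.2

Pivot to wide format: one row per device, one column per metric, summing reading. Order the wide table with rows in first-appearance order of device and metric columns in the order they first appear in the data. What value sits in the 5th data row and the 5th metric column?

With rows in first-appearance order of device, row 5 is device=VP5. metric columns in first-appearance order: net_mbps, temp_c, load_avg, disk_io, cpu_pct; column 5 is cpu_pct.
Long rows with device=VP5, metric=cpu_pct: 34.9 + 79.7 = 114.6.

114.6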